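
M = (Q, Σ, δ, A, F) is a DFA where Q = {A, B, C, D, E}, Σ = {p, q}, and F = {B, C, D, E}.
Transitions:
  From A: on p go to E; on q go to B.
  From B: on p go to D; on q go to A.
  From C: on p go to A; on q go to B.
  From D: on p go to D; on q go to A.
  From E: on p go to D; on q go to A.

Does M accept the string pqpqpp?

A --p--> E
E --q--> A
A --p--> E
E --q--> A
A --p--> E
E --p--> D
End in state D, which is an accepting state.

accepted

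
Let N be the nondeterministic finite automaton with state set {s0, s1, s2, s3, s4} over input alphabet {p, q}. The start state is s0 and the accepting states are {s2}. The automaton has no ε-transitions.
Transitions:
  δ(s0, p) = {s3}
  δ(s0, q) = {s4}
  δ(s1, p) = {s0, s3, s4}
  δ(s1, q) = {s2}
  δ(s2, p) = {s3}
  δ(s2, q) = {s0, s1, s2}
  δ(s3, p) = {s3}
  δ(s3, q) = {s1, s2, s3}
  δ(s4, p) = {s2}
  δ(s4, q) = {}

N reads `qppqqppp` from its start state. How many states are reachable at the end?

Start: {s0}
read q: {s4}
read p: {s2}
read p: {s3}
read q: {s1, s2, s3}
read q: {s0, s1, s2, s3}
read p: {s0, s3, s4}
read p: {s2, s3}
read p: {s3}
Final reachable set {s3} has 1 state.

1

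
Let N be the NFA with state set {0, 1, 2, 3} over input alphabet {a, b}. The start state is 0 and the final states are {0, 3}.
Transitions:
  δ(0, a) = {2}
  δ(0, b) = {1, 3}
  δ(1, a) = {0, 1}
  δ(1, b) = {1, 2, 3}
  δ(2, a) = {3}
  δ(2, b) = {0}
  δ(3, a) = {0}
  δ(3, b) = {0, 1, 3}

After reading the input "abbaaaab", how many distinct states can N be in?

4

Start: {0}
read a: {2}
read b: {0}
read b: {1, 3}
read a: {0, 1}
read a: {0, 1, 2}
read a: {0, 1, 2, 3}
read a: {0, 1, 2, 3}
read b: {0, 1, 2, 3}
Final reachable set {0, 1, 2, 3} has 4 states.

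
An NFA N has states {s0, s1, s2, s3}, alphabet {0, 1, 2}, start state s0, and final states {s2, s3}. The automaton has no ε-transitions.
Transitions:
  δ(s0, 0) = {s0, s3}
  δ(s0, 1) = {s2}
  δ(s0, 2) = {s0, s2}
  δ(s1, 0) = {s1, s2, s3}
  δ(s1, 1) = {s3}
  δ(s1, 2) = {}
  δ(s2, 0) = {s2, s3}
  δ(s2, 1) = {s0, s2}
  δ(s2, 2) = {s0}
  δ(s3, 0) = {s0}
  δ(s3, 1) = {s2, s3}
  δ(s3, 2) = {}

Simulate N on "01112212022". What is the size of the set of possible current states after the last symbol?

Start: {s0}
read 0: {s0, s3}
read 1: {s2, s3}
read 1: {s0, s2, s3}
read 1: {s0, s2, s3}
read 2: {s0, s2}
read 2: {s0, s2}
read 1: {s0, s2}
read 2: {s0, s2}
read 0: {s0, s2, s3}
read 2: {s0, s2}
read 2: {s0, s2}
Final reachable set {s0, s2} has 2 states.

2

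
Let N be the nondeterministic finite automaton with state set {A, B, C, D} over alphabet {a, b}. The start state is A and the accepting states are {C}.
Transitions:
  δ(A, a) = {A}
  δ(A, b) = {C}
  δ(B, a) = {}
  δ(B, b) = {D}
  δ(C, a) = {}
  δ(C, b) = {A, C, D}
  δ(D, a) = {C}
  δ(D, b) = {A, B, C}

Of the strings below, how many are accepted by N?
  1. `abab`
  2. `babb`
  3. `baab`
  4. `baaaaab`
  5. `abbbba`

`abab`: rejected
`babb`: rejected
`baab`: rejected
`baaaaab`: rejected
`abbbba`: accepted

1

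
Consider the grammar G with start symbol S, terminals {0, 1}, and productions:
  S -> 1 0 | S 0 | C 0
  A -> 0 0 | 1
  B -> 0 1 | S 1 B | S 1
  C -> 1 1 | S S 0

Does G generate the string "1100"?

S ⇒ S0 ⇒ C00 ⇒ 1100

yes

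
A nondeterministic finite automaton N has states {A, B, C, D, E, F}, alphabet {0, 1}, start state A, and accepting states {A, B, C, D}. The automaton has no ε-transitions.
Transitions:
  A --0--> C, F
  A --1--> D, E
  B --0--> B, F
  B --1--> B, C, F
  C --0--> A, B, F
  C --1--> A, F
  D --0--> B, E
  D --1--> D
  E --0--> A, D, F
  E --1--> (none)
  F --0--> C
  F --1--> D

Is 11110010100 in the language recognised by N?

Start: {A}
read 1: {D, E}
read 1: {D}
read 1: {D}
read 1: {D}
read 0: {B, E}
read 0: {A, B, D, F}
read 1: {B, C, D, E, F}
read 0: {A, B, C, D, E, F}
read 1: {A, B, C, D, E, F}
read 0: {A, B, C, D, E, F}
read 0: {A, B, C, D, E, F}
Reachable ∩ accepting = {A, B, C, D} — nonempty.

accepted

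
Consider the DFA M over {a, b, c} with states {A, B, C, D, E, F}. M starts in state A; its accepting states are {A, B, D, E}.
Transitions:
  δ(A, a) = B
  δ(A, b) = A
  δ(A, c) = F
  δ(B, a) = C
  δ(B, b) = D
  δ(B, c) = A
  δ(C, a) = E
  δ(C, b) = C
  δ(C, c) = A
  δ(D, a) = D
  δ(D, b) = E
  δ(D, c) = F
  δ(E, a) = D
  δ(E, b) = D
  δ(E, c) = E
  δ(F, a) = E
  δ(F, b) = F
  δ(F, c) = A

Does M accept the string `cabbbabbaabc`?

accepted

A --c--> F
F --a--> E
E --b--> D
D --b--> E
E --b--> D
D --a--> D
D --b--> E
E --b--> D
D --a--> D
D --a--> D
D --b--> E
E --c--> E
End in state E, which is an accepting state.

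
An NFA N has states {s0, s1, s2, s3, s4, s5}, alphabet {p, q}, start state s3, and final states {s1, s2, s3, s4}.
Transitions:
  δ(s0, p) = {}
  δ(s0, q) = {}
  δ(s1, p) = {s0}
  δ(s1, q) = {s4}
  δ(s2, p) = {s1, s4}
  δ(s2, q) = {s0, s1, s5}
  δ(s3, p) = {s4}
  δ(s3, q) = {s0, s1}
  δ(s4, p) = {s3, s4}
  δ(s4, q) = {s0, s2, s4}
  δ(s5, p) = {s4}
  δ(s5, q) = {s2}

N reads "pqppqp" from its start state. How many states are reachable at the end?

4

Start: {s3}
read p: {s4}
read q: {s0, s2, s4}
read p: {s1, s3, s4}
read p: {s0, s3, s4}
read q: {s0, s1, s2, s4}
read p: {s0, s1, s3, s4}
Final reachable set {s0, s1, s3, s4} has 4 states.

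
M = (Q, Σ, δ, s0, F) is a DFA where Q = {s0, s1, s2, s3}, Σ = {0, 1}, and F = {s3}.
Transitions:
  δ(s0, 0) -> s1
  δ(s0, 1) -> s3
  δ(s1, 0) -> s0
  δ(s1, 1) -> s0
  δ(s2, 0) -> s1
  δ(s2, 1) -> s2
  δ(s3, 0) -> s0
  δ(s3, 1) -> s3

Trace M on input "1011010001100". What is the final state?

s1

s0 --1--> s3
s3 --0--> s0
s0 --1--> s3
s3 --1--> s3
s3 --0--> s0
s0 --1--> s3
s3 --0--> s0
s0 --0--> s1
s1 --0--> s0
s0 --1--> s3
s3 --1--> s3
s3 --0--> s0
s0 --0--> s1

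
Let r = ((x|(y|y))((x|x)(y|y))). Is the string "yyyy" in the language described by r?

no

No split of yyyy into u·v has (x|(y|y)) matching u and ((x|x)(y|y)) matching v.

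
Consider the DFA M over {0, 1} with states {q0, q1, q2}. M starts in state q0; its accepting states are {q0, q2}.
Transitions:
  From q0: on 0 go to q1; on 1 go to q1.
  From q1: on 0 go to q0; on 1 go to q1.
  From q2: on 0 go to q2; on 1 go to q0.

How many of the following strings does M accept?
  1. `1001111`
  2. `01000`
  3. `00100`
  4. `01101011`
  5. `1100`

`1001111`: rejected
`01000`: accepted
`00100`: rejected
`01101011`: rejected
`1100`: rejected

1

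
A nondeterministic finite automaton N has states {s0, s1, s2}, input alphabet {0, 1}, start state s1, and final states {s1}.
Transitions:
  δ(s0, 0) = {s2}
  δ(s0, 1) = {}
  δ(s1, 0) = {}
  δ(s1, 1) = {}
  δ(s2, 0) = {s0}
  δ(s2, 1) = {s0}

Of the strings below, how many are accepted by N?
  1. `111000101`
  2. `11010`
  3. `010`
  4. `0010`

0

`111000101`: rejected
`11010`: rejected
`010`: rejected
`0010`: rejected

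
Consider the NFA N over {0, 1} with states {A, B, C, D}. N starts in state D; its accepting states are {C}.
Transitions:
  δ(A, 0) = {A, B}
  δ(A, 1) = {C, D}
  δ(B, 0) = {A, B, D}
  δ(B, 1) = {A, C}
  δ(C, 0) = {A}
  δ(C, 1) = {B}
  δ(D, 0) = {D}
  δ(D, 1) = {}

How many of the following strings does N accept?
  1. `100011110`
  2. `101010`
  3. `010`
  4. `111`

0

`100011110`: rejected
`101010`: rejected
`010`: rejected
`111`: rejected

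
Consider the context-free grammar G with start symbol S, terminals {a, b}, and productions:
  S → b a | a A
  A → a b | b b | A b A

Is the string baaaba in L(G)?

no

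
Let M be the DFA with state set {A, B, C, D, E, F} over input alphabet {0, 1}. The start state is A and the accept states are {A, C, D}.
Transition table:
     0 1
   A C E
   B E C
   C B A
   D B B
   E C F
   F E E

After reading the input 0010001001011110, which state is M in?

A --0--> C
C --0--> B
B --1--> C
C --0--> B
B --0--> E
E --0--> C
C --1--> A
A --0--> C
C --0--> B
B --1--> C
C --0--> B
B --1--> C
C --1--> A
A --1--> E
E --1--> F
F --0--> E

E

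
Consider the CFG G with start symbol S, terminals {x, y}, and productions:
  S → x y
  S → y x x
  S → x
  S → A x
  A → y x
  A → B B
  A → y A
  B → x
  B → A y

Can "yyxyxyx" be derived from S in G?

S ⇒ Ax ⇒ yAx ⇒ yyAx ⇒ yyBBx ⇒ yyxBx ⇒ yyxAyx ⇒ yyxyxyx

yes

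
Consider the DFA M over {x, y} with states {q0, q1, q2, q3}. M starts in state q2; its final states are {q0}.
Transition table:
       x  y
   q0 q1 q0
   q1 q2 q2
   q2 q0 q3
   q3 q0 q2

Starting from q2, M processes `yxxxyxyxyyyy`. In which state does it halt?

q2 --y--> q3
q3 --x--> q0
q0 --x--> q1
q1 --x--> q2
q2 --y--> q3
q3 --x--> q0
q0 --y--> q0
q0 --x--> q1
q1 --y--> q2
q2 --y--> q3
q3 --y--> q2
q2 --y--> q3

q3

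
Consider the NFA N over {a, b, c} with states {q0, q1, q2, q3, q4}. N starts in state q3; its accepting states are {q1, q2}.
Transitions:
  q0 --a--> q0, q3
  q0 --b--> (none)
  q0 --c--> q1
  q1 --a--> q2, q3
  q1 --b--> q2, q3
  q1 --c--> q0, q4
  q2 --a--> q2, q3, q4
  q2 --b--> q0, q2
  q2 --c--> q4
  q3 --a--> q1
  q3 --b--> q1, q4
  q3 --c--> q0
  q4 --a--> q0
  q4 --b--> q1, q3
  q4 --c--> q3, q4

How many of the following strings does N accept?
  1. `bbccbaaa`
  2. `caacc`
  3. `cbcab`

`bbccbaaa`: accepted
`caacc`: accepted
`cbcab`: rejected

2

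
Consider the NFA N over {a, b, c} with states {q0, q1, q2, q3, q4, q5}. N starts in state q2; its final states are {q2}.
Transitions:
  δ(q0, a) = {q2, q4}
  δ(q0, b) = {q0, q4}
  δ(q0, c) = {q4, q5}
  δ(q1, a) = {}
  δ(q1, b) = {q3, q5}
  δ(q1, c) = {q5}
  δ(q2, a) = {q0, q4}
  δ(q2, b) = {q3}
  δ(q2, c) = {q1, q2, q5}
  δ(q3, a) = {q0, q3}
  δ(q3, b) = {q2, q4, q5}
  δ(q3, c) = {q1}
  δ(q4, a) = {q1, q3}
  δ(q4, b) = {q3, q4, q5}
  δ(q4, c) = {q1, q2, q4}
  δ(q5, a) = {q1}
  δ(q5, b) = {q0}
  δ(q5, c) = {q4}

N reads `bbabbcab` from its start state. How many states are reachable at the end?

Start: {q2}
read b: {q3}
read b: {q2, q4, q5}
read a: {q0, q1, q3, q4}
read b: {q0, q2, q3, q4, q5}
read b: {q0, q2, q3, q4, q5}
read c: {q1, q2, q4, q5}
read a: {q0, q1, q3, q4}
read b: {q0, q2, q3, q4, q5}
Final reachable set {q0, q2, q3, q4, q5} has 5 states.

5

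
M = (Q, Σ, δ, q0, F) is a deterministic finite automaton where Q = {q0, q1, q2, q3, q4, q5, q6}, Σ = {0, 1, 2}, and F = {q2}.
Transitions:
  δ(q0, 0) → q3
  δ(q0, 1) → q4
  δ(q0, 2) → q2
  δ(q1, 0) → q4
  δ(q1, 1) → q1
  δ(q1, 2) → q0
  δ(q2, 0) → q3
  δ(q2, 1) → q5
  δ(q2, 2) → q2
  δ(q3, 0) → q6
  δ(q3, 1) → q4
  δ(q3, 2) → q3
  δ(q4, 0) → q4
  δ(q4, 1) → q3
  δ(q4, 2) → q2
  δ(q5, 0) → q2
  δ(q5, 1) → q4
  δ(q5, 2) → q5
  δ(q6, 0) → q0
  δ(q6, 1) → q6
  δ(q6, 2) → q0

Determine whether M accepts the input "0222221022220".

q0 --0--> q3
q3 --2--> q3
q3 --2--> q3
q3 --2--> q3
q3 --2--> q3
q3 --2--> q3
q3 --1--> q4
q4 --0--> q4
q4 --2--> q2
q2 --2--> q2
q2 --2--> q2
q2 --2--> q2
q2 --0--> q3
End in state q3, which is not an accepting state.

rejected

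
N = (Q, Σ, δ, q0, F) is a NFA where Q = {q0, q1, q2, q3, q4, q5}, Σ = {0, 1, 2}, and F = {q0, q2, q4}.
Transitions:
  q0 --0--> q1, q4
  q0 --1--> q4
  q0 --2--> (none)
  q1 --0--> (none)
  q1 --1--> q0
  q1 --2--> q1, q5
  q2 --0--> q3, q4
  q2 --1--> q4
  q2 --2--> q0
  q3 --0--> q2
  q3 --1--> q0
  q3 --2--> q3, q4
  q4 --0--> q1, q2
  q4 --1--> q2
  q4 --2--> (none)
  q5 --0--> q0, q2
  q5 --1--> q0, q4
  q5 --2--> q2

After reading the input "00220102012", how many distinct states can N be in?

1

Start: {q0}
read 0: {q1, q4}
read 0: {q1, q2}
read 2: {q0, q1, q5}
read 2: {q1, q2, q5}
read 0: {q0, q2, q3, q4}
read 1: {q0, q2, q4}
read 0: {q1, q2, q3, q4}
read 2: {q0, q1, q3, q4, q5}
read 0: {q0, q1, q2, q4}
read 1: {q0, q2, q4}
read 2: {q0}
Final reachable set {q0} has 1 state.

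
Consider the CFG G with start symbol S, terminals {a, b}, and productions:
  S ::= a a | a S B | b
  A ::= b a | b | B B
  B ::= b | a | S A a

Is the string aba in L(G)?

yes

S ⇒ aSB ⇒ abB ⇒ aba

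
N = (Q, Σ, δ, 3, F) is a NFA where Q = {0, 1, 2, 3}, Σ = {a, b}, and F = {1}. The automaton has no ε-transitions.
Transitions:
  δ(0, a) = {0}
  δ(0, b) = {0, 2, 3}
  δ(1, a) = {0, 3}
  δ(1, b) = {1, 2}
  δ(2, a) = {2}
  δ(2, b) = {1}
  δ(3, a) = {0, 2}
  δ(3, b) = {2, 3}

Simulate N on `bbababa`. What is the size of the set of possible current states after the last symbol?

Start: {3}
read b: {2, 3}
read b: {1, 2, 3}
read a: {0, 2, 3}
read b: {0, 1, 2, 3}
read a: {0, 2, 3}
read b: {0, 1, 2, 3}
read a: {0, 2, 3}
Final reachable set {0, 2, 3} has 3 states.

3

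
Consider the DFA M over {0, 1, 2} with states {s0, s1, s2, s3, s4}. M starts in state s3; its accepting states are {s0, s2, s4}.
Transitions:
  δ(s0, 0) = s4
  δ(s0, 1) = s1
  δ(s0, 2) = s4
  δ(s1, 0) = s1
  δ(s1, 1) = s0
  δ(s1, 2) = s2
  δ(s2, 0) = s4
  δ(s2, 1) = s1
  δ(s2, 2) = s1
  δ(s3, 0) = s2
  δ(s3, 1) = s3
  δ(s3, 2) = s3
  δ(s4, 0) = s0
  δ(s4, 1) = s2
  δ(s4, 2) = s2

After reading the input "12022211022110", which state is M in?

s3 --1--> s3
s3 --2--> s3
s3 --0--> s2
s2 --2--> s1
s1 --2--> s2
s2 --2--> s1
s1 --1--> s0
s0 --1--> s1
s1 --0--> s1
s1 --2--> s2
s2 --2--> s1
s1 --1--> s0
s0 --1--> s1
s1 --0--> s1

s1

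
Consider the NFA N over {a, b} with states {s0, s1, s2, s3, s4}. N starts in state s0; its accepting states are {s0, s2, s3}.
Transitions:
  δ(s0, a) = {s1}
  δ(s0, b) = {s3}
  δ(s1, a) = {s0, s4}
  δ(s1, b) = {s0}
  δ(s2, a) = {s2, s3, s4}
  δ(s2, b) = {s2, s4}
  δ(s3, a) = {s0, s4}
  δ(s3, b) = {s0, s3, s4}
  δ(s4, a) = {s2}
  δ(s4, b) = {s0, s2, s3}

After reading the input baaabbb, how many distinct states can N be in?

Start: {s0}
read b: {s3}
read a: {s0, s4}
read a: {s1, s2}
read a: {s0, s2, s3, s4}
read b: {s0, s2, s3, s4}
read b: {s0, s2, s3, s4}
read b: {s0, s2, s3, s4}
Final reachable set {s0, s2, s3, s4} has 4 states.

4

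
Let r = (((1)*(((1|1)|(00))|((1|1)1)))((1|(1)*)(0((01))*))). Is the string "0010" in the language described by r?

yes

Split as 00·10: ((1)*(((1|1)|(00))|((1|1)1))) matches 00 and ((1|(1)*)(0((01))*)) matches 10.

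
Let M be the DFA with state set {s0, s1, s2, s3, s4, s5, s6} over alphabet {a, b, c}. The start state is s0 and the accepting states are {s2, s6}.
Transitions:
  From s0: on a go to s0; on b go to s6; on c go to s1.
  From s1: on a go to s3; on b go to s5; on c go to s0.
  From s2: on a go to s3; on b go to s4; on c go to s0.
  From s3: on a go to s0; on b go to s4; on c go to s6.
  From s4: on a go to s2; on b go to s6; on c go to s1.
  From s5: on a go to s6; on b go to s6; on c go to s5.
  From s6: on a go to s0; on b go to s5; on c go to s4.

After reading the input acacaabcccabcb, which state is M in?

s0 --a--> s0
s0 --c--> s1
s1 --a--> s3
s3 --c--> s6
s6 --a--> s0
s0 --a--> s0
s0 --b--> s6
s6 --c--> s4
s4 --c--> s1
s1 --c--> s0
s0 --a--> s0
s0 --b--> s6
s6 --c--> s4
s4 --b--> s6

s6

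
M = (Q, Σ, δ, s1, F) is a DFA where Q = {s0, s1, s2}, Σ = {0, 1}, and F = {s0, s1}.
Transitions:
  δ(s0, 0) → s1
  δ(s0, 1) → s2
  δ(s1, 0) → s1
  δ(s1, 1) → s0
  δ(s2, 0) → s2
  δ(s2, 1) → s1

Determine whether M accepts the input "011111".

s1 --0--> s1
s1 --1--> s0
s0 --1--> s2
s2 --1--> s1
s1 --1--> s0
s0 --1--> s2
End in state s2, which is not an accepting state.

rejected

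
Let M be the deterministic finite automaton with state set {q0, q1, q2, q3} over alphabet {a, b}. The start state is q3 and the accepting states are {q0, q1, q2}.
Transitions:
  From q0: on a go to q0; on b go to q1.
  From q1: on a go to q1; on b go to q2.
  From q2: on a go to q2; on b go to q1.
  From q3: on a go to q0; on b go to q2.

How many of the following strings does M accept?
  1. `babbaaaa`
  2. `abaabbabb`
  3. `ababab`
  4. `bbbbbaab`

4

`babbaaaa`: accepted
`abaabbabb`: accepted
`ababab`: accepted
`bbbbbaab`: accepted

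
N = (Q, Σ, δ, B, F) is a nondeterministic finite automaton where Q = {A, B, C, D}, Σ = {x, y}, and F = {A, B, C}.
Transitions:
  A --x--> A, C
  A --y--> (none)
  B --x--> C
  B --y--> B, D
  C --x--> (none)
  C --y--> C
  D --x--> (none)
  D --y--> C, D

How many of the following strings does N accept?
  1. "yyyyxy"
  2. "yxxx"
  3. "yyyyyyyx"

2

"yyyyxy": accepted
"yxxx": rejected
"yyyyyyyx": accepted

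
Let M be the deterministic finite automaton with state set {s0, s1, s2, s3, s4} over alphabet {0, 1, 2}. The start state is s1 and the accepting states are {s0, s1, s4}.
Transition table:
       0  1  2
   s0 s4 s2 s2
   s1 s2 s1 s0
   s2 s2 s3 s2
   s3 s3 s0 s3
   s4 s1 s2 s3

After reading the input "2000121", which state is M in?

s1 --2--> s0
s0 --0--> s4
s4 --0--> s1
s1 --0--> s2
s2 --1--> s3
s3 --2--> s3
s3 --1--> s0

s0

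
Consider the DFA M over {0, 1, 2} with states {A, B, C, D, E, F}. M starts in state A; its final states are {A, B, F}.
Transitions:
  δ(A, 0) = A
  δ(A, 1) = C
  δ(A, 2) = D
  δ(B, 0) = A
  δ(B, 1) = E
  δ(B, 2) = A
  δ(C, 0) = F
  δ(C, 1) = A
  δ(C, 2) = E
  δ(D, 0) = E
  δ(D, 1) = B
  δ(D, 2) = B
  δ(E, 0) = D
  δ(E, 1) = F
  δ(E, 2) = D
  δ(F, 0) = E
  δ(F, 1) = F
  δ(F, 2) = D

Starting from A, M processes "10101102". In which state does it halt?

A --1--> C
C --0--> F
F --1--> F
F --0--> E
E --1--> F
F --1--> F
F --0--> E
E --2--> D

D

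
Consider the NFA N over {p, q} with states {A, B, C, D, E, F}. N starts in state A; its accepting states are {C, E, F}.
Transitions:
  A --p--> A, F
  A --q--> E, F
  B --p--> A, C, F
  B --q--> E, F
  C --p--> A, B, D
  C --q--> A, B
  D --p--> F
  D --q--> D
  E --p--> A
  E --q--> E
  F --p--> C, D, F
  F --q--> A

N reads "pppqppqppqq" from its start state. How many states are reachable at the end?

Start: {A}
read p: {A, F}
read p: {A, C, D, F}
read p: {A, B, C, D, F}
read q: {A, B, D, E, F}
read p: {A, C, D, F}
read p: {A, B, C, D, F}
read q: {A, B, D, E, F}
read p: {A, C, D, F}
read p: {A, B, C, D, F}
read q: {A, B, D, E, F}
read q: {A, D, E, F}
Final reachable set {A, D, E, F} has 4 states.

4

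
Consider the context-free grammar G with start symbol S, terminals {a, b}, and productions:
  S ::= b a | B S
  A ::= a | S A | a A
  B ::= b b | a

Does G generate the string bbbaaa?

no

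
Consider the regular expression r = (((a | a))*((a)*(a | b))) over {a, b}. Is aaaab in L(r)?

yes

Split as ε·aaaab: ((a|a))* matches ε and ((a)*(a|b)) matches aaaab.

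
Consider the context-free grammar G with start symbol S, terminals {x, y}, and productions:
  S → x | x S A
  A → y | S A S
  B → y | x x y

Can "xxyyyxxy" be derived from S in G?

no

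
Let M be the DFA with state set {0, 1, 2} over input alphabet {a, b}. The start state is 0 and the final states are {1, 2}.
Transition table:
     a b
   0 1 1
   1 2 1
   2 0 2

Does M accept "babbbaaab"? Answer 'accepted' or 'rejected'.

accepted

0 --b--> 1
1 --a--> 2
2 --b--> 2
2 --b--> 2
2 --b--> 2
2 --a--> 0
0 --a--> 1
1 --a--> 2
2 --b--> 2
End in state 2, which is an accepting state.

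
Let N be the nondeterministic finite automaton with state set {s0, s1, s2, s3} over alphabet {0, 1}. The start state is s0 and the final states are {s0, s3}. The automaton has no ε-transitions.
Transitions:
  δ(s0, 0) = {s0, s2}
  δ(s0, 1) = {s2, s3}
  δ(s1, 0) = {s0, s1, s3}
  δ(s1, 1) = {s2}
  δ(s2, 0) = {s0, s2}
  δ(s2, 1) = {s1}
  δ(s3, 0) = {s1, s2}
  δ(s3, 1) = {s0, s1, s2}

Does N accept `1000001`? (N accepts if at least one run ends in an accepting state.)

accepted

Start: {s0}
read 1: {s2, s3}
read 0: {s0, s1, s2}
read 0: {s0, s1, s2, s3}
read 0: {s0, s1, s2, s3}
read 0: {s0, s1, s2, s3}
read 0: {s0, s1, s2, s3}
read 1: {s0, s1, s2, s3}
Reachable ∩ accepting = {s0, s3} — nonempty.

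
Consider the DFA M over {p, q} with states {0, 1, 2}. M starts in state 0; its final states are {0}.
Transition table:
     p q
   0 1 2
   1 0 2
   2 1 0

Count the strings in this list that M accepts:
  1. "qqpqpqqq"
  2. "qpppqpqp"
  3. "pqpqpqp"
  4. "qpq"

0

"qqpqpqqq": rejected
"qpppqpqp": rejected
"pqpqpqp": rejected
"qpq": rejected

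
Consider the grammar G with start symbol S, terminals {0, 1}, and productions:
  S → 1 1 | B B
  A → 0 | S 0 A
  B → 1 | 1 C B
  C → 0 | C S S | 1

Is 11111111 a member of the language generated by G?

S ⇒ BB ⇒ 1CBB ⇒ 1CSSBB ⇒ 11SSBB ⇒ 11BBSBB ⇒ 111BSBB ⇒ 1111SBB ⇒ 1111BBBB ⇒ 11111BBB ⇒ 111111BB ⇒ 1111111B ⇒ 11111111

yes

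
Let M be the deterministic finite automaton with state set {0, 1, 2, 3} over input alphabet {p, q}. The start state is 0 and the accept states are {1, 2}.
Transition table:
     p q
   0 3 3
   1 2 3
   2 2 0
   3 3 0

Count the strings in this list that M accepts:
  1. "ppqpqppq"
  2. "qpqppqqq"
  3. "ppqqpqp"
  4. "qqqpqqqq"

"ppqpqppq": rejected
"qpqppqqq": rejected
"ppqqpqp": rejected
"qqqpqqqq": rejected

0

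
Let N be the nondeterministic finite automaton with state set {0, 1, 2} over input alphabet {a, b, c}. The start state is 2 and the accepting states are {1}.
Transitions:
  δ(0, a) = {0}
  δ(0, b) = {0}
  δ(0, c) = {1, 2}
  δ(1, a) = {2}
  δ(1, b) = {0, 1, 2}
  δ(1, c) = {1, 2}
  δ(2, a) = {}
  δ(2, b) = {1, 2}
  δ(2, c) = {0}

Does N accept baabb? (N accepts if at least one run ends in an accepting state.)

rejected

Start: {2}
read b: {1, 2}
read a: {2}
read a: {}
The reachable set is empty and stays empty for the remaining 2 symbols.
Reachable ∩ accepting = {} — empty.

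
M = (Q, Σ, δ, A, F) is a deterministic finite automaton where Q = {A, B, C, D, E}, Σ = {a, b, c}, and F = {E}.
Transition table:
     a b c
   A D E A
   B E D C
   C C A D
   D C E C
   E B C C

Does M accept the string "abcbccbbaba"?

A --a--> D
D --b--> E
E --c--> C
C --b--> A
A --c--> A
A --c--> A
A --b--> E
E --b--> C
C --a--> C
C --b--> A
A --a--> D
End in state D, which is not an accepting state.

rejected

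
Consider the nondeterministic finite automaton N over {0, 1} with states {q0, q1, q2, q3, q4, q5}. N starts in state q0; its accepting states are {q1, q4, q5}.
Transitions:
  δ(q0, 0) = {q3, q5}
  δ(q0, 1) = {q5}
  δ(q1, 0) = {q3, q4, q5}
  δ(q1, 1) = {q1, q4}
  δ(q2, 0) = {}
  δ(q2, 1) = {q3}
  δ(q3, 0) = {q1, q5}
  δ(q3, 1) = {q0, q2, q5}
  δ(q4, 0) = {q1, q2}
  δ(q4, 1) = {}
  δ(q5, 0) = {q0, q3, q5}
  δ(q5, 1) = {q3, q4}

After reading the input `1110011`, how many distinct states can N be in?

Start: {q0}
read 1: {q5}
read 1: {q3, q4}
read 1: {q0, q2, q5}
read 0: {q0, q3, q5}
read 0: {q0, q1, q3, q5}
read 1: {q0, q1, q2, q3, q4, q5}
read 1: {q0, q1, q2, q3, q4, q5}
Final reachable set {q0, q1, q2, q3, q4, q5} has 6 states.

6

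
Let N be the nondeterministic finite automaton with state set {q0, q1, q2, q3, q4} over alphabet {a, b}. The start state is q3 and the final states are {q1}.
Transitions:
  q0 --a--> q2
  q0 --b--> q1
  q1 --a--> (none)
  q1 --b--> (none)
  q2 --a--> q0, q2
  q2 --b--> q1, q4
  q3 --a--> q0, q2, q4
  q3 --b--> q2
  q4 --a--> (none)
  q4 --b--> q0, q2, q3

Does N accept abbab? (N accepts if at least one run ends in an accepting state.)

Start: {q3}
read a: {q0, q2, q4}
read b: {q0, q1, q2, q3, q4}
read b: {q0, q1, q2, q3, q4}
read a: {q0, q2, q4}
read b: {q0, q1, q2, q3, q4}
Reachable ∩ accepting = {q1} — nonempty.

accepted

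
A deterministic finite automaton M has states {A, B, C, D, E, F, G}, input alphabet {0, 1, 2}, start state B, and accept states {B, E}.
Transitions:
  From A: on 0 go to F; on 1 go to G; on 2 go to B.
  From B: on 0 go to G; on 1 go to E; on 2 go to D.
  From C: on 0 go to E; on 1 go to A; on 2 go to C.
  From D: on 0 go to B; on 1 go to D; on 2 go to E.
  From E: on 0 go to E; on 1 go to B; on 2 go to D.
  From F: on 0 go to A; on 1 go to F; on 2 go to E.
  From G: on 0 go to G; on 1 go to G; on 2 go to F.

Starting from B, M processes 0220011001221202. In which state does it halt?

D

B --0--> G
G --2--> F
F --2--> E
E --0--> E
E --0--> E
E --1--> B
B --1--> E
E --0--> E
E --0--> E
E --1--> B
B --2--> D
D --2--> E
E --1--> B
B --2--> D
D --0--> B
B --2--> D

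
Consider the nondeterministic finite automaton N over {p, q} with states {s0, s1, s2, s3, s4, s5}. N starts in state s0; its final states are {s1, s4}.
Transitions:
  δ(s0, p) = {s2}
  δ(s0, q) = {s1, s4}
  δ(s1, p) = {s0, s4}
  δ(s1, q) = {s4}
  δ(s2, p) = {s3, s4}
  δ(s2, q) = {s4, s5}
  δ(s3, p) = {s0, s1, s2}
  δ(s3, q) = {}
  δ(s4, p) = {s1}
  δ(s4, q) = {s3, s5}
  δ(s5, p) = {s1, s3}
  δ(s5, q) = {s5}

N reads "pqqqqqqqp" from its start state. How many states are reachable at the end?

Start: {s0}
read p: {s2}
read q: {s4, s5}
read q: {s3, s5}
read q: {s5}
read q: {s5}
read q: {s5}
read q: {s5}
read q: {s5}
read p: {s1, s3}
Final reachable set {s1, s3} has 2 states.

2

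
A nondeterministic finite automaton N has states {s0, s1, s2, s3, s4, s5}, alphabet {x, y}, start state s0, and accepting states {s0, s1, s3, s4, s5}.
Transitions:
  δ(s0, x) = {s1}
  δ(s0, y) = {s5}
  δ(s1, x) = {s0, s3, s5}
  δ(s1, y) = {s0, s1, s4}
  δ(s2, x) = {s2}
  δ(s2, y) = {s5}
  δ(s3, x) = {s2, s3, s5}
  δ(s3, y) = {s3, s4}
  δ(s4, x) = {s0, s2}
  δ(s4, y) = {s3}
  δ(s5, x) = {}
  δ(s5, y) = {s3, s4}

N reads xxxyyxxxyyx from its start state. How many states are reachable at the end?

Start: {s0}
read x: {s1}
read x: {s0, s3, s5}
read x: {s1, s2, s3, s5}
read y: {s0, s1, s3, s4, s5}
read y: {s0, s1, s3, s4, s5}
read x: {s0, s1, s2, s3, s5}
read x: {s0, s1, s2, s3, s5}
read x: {s0, s1, s2, s3, s5}
read y: {s0, s1, s3, s4, s5}
read y: {s0, s1, s3, s4, s5}
read x: {s0, s1, s2, s3, s5}
Final reachable set {s0, s1, s2, s3, s5} has 5 states.

5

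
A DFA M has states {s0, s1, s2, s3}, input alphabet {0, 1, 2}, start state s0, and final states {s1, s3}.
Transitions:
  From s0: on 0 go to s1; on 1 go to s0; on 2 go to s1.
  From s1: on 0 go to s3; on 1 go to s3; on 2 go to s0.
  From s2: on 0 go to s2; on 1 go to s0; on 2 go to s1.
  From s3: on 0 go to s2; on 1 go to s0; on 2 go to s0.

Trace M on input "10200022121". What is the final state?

s0 --1--> s0
s0 --0--> s1
s1 --2--> s0
s0 --0--> s1
s1 --0--> s3
s3 --0--> s2
s2 --2--> s1
s1 --2--> s0
s0 --1--> s0
s0 --2--> s1
s1 --1--> s3

s3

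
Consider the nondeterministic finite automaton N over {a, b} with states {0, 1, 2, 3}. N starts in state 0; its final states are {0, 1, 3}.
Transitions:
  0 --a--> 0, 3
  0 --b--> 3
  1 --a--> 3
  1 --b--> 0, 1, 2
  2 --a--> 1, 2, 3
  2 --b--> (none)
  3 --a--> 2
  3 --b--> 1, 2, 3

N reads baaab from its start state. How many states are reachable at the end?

Start: {0}
read b: {3}
read a: {2}
read a: {1, 2, 3}
read a: {1, 2, 3}
read b: {0, 1, 2, 3}
Final reachable set {0, 1, 2, 3} has 4 states.

4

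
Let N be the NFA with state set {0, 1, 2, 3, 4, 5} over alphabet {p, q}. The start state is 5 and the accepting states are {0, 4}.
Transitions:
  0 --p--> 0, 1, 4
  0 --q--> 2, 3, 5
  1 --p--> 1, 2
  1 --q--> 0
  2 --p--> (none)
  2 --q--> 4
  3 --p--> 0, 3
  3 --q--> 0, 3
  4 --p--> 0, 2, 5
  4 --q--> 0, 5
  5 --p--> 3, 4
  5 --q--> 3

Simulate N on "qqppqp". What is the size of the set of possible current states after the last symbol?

Start: {5}
read q: {3}
read q: {0, 3}
read p: {0, 1, 3, 4}
read p: {0, 1, 2, 3, 4, 5}
read q: {0, 2, 3, 4, 5}
read p: {0, 1, 2, 3, 4, 5}
Final reachable set {0, 1, 2, 3, 4, 5} has 6 states.

6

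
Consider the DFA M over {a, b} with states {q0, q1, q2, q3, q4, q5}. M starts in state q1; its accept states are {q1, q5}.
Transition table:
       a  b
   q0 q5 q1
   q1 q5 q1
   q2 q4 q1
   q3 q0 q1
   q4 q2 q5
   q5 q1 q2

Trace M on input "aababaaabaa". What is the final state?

q1 --a--> q5
q5 --a--> q1
q1 --b--> q1
q1 --a--> q5
q5 --b--> q2
q2 --a--> q4
q4 --a--> q2
q2 --a--> q4
q4 --b--> q5
q5 --a--> q1
q1 --a--> q5

q5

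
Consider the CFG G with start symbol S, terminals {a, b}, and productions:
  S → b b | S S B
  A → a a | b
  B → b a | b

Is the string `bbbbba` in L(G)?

S ⇒ SSB ⇒ bbSB ⇒ bbbbB ⇒ bbbbba

yes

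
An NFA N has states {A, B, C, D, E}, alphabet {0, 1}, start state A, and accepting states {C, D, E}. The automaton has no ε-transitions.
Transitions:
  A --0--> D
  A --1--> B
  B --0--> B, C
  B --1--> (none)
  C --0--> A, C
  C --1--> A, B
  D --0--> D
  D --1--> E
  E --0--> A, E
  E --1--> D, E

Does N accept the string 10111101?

rejected

Start: {A}
read 1: {B}
read 0: {B, C}
read 1: {A, B}
read 1: {B}
read 1: {}
The reachable set is empty and stays empty for the remaining 3 symbols.
Reachable ∩ accepting = {} — empty.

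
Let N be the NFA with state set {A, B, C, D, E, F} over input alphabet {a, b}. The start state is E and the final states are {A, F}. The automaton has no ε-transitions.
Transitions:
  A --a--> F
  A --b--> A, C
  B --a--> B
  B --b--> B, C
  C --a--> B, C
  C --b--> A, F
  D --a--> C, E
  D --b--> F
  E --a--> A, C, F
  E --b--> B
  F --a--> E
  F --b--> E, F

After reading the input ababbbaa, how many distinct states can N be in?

Start: {E}
read a: {A, C, F}
read b: {A, C, E, F}
read a: {A, B, C, E, F}
read b: {A, B, C, E, F}
read b: {A, B, C, E, F}
read b: {A, B, C, E, F}
read a: {A, B, C, E, F}
read a: {A, B, C, E, F}
Final reachable set {A, B, C, E, F} has 5 states.

5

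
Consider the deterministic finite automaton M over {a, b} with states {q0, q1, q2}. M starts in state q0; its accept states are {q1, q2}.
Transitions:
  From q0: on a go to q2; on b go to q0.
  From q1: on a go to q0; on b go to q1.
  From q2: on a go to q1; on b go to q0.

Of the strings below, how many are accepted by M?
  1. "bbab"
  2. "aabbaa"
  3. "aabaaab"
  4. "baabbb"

"bbab": rejected
"aabbaa": accepted
"aabaaab": accepted
"baabbb": accepted

3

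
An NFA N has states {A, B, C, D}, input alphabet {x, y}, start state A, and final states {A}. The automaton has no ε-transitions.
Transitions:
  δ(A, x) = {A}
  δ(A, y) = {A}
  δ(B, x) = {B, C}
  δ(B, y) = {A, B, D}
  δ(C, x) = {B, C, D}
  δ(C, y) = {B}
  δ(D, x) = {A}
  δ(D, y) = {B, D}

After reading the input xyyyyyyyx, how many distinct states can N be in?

1

Start: {A}
read x: {A}
read y: {A}
read y: {A}
read y: {A}
read y: {A}
read y: {A}
read y: {A}
read y: {A}
read x: {A}
Final reachable set {A} has 1 state.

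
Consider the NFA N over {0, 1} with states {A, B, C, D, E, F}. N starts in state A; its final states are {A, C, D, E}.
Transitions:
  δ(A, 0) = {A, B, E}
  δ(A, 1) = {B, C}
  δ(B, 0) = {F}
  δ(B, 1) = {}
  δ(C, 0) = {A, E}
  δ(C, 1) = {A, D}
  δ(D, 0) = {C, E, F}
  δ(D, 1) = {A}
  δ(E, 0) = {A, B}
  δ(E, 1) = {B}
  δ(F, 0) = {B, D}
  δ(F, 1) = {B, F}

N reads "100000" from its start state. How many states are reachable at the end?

Start: {A}
read 1: {B, C}
read 0: {A, E, F}
read 0: {A, B, D, E}
read 0: {A, B, C, E, F}
read 0: {A, B, D, E, F}
read 0: {A, B, C, D, E, F}
Final reachable set {A, B, C, D, E, F} has 6 states.

6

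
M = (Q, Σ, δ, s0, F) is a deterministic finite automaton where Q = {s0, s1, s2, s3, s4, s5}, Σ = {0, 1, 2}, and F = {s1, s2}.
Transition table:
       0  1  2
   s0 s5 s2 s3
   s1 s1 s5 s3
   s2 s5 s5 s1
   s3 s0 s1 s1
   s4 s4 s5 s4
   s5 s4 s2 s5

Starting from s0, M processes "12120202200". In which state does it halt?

s4

s0 --1--> s2
s2 --2--> s1
s1 --1--> s5
s5 --2--> s5
s5 --0--> s4
s4 --2--> s4
s4 --0--> s4
s4 --2--> s4
s4 --2--> s4
s4 --0--> s4
s4 --0--> s4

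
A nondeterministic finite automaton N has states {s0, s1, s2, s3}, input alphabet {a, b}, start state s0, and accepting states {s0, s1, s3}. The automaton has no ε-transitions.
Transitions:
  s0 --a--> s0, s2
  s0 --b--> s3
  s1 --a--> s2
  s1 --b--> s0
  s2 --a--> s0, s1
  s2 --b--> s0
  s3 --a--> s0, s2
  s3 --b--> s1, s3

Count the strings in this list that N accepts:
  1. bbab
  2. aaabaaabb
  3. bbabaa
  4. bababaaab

bbab: accepted
aaabaaabb: accepted
bbabaa: accepted
bababaaab: accepted

4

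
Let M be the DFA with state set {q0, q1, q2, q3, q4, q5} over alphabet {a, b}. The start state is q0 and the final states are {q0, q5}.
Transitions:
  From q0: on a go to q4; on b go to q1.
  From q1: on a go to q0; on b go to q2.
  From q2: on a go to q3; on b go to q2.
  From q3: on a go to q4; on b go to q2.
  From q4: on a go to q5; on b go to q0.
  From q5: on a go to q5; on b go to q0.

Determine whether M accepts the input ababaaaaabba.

q0 --a--> q4
q4 --b--> q0
q0 --a--> q4
q4 --b--> q0
q0 --a--> q4
q4 --a--> q5
q5 --a--> q5
q5 --a--> q5
q5 --a--> q5
q5 --b--> q0
q0 --b--> q1
q1 --a--> q0
End in state q0, which is an accepting state.

accepted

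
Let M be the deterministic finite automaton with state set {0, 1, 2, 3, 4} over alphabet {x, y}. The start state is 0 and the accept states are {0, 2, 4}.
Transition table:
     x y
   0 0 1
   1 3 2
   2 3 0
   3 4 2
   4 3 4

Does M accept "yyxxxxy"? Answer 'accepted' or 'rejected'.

accepted

0 --y--> 1
1 --y--> 2
2 --x--> 3
3 --x--> 4
4 --x--> 3
3 --x--> 4
4 --y--> 4
End in state 4, which is an accepting state.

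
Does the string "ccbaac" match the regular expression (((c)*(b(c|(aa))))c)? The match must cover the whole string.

yes

Split as ccbaa·c: ((c)*(b(c|(aa)))) matches ccbaa and c matches c.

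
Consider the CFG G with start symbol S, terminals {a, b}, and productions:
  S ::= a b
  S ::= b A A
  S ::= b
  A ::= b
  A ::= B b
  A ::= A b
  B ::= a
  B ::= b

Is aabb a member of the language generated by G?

no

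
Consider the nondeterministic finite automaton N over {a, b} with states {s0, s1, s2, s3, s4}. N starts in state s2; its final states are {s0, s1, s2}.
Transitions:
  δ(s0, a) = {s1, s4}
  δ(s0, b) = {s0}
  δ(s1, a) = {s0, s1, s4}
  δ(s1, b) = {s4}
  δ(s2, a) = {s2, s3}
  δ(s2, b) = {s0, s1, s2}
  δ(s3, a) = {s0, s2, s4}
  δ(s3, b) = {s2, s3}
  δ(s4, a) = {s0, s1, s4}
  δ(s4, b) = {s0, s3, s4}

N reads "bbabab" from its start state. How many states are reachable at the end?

Start: {s2}
read b: {s0, s1, s2}
read b: {s0, s1, s2, s4}
read a: {s0, s1, s2, s3, s4}
read b: {s0, s1, s2, s3, s4}
read a: {s0, s1, s2, s3, s4}
read b: {s0, s1, s2, s3, s4}
Final reachable set {s0, s1, s2, s3, s4} has 5 states.

5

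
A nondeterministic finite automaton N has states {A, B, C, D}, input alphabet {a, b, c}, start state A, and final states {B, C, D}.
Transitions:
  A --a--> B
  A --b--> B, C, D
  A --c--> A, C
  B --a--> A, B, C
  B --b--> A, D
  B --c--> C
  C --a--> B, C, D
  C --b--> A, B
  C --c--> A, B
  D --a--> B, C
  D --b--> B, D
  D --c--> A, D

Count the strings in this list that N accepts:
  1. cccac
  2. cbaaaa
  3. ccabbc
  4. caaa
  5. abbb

5

cccac: accepted
cbaaaa: accepted
ccabbc: accepted
caaa: accepted
abbb: accepted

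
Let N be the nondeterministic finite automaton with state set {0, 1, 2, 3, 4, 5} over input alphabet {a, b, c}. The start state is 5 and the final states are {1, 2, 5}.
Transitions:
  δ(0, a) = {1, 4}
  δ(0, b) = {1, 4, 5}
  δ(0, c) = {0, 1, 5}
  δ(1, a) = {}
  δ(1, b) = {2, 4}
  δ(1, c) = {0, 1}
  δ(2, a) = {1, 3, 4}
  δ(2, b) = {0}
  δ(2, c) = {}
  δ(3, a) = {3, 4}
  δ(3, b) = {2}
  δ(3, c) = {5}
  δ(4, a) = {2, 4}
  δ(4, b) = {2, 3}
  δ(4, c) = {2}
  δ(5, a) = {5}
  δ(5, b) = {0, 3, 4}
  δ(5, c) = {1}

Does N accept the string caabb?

rejected

Start: {5}
read c: {1}
read a: {}
The reachable set is empty and stays empty for the remaining 3 symbols.
Reachable ∩ accepting = {} — empty.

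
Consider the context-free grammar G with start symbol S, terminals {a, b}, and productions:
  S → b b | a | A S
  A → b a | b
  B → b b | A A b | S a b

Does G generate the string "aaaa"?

no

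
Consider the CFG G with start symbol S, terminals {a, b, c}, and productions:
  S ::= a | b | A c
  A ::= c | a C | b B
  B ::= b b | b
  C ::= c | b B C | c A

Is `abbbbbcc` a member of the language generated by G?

yes

S ⇒ Ac ⇒ aCc ⇒ abBCc ⇒ abbbCc ⇒ abbbbBCc ⇒ abbbbbCc ⇒ abbbbbcc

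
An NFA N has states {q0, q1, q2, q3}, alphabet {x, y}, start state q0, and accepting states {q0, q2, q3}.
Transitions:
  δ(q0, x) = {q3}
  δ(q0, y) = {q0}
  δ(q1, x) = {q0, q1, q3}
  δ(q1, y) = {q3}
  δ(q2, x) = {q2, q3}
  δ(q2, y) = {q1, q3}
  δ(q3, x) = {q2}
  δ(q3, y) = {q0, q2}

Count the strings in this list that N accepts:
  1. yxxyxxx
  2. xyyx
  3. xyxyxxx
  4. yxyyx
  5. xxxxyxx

yxxyxxx: accepted
xyyx: accepted
xyxyxxx: accepted
yxyyx: accepted
xxxxyxx: accepted

5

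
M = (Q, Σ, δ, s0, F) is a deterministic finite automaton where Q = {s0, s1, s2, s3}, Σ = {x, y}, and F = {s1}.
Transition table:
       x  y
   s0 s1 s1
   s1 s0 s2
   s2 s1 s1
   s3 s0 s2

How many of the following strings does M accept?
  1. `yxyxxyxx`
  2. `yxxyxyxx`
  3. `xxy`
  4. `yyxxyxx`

`yxyxxyxx`: rejected
`yxxyxyxx`: rejected
`xxy`: accepted
`yyxxyxx`: accepted

2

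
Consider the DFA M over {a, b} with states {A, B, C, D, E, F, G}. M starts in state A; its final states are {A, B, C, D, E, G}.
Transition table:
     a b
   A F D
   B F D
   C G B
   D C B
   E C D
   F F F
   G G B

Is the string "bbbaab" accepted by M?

accepted

A --b--> D
D --b--> B
B --b--> D
D --a--> C
C --a--> G
G --b--> B
End in state B, which is an accepting state.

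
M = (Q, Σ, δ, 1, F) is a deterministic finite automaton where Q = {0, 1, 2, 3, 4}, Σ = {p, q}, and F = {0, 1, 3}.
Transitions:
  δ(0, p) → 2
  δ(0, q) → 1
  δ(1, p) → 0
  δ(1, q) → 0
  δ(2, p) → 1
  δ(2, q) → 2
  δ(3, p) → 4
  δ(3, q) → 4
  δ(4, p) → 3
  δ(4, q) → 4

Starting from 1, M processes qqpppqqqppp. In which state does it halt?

1 --q--> 0
0 --q--> 1
1 --p--> 0
0 --p--> 2
2 --p--> 1
1 --q--> 0
0 --q--> 1
1 --q--> 0
0 --p--> 2
2 --p--> 1
1 --p--> 0

0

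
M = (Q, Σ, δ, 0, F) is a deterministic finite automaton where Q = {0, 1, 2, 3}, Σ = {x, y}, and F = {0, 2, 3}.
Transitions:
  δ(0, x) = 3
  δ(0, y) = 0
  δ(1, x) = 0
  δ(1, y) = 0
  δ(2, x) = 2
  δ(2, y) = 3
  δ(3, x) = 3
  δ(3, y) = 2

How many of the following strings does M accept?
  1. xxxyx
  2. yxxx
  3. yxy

3

xxxyx: accepted
yxxx: accepted
yxy: accepted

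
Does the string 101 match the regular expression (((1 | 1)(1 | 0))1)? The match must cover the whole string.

Split as 10·1: ((1|1)(1|0)) matches 10 and 1 matches 1.

yes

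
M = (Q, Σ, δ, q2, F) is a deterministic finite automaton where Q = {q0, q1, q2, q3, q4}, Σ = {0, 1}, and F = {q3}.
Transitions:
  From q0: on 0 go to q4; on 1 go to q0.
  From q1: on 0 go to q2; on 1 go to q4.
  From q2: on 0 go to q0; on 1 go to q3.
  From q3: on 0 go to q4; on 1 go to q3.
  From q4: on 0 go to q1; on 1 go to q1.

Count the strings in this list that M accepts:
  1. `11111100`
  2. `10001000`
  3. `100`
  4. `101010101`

1

`11111100`: rejected
`10001000`: rejected
`100`: rejected
`101010101`: accepted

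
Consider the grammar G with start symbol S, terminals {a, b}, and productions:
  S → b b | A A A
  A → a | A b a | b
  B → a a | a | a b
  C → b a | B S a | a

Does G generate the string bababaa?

yes

S ⇒ AAA ⇒ bAA ⇒ bAbaA ⇒ bAbabaA ⇒ bababaA ⇒ bababaa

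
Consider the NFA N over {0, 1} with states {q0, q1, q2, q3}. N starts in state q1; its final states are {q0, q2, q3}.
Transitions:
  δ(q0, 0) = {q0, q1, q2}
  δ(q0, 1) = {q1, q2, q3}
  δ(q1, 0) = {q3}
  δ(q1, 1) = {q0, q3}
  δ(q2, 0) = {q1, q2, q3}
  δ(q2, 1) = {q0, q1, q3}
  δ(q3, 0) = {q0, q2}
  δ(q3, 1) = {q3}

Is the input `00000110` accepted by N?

Start: {q1}
read 0: {q3}
read 0: {q0, q2}
read 0: {q0, q1, q2, q3}
read 0: {q0, q1, q2, q3}
read 0: {q0, q1, q2, q3}
read 1: {q0, q1, q2, q3}
read 1: {q0, q1, q2, q3}
read 0: {q0, q1, q2, q3}
Reachable ∩ accepting = {q0, q2, q3} — nonempty.

accepted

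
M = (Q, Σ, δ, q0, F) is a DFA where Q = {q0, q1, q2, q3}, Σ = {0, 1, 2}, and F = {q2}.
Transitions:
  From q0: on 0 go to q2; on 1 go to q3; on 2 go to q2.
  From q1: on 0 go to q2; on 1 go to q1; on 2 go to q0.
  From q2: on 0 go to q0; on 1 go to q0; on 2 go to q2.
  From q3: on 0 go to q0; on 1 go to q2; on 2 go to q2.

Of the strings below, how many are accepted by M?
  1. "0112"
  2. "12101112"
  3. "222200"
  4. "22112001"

3

"0112": accepted
"12101112": accepted
"222200": accepted
"22112001": rejected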